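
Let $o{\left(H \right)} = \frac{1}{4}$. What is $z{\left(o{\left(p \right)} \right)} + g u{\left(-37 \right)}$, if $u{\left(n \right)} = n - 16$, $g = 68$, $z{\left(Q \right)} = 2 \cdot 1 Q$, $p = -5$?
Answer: $- \frac{7207}{2} \approx -3603.5$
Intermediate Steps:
$o{\left(H \right)} = \frac{1}{4}$
$z{\left(Q \right)} = 2 Q$
$u{\left(n \right)} = -16 + n$
$z{\left(o{\left(p \right)} \right)} + g u{\left(-37 \right)} = 2 \cdot \frac{1}{4} + 68 \left(-16 - 37\right) = \frac{1}{2} + 68 \left(-53\right) = \frac{1}{2} - 3604 = - \frac{7207}{2}$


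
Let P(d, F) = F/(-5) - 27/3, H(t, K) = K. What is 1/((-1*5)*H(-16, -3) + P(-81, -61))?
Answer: 5/91 ≈ 0.054945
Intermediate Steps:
P(d, F) = -9 - F/5 (P(d, F) = F*(-⅕) - 27*⅓ = -F/5 - 9 = -9 - F/5)
1/((-1*5)*H(-16, -3) + P(-81, -61)) = 1/(-1*5*(-3) + (-9 - ⅕*(-61))) = 1/(-5*(-3) + (-9 + 61/5)) = 1/(15 + 16/5) = 1/(91/5) = 5/91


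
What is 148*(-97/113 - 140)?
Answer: -2355716/113 ≈ -20847.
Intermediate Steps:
148*(-97/113 - 140) = 148*(-15917/113) = -2355716/113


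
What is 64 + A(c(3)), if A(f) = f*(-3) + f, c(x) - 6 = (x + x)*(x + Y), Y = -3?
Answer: 52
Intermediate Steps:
c(x) = 6 + 2*x*(-3 + x) (c(x) = 6 + (x + x)*(x - 3) = 6 + (2*x)*(-3 + x) = 6 + 2*x*(-3 + x))
A(f) = -2*f (A(f) = -3*f + f = -2*f)
64 + A(c(3)) = 64 - 2*(6 - 6*3 + 2*3²) = 64 - 2*(6 - 18 + 2*9) = 64 - 2*(6 - 18 + 18) = 64 - 2*6 = 64 - 12 = 52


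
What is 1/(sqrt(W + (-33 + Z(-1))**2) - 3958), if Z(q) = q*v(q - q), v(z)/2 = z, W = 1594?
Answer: -3958/15663081 - sqrt(2683)/15663081 ≈ -0.00025600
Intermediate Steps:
v(z) = 2*z
Z(q) = 0 (Z(q) = q*(2*(q - q)) = q*(2*0) = q*0 = 0)
1/(sqrt(W + (-33 + Z(-1))**2) - 3958) = 1/(sqrt(1594 + (-33 + 0)**2) - 3958) = 1/(sqrt(1594 + (-33)**2) - 3958) = 1/(sqrt(1594 + 1089) - 3958) = 1/(sqrt(2683) - 3958) = 1/(-3958 + sqrt(2683))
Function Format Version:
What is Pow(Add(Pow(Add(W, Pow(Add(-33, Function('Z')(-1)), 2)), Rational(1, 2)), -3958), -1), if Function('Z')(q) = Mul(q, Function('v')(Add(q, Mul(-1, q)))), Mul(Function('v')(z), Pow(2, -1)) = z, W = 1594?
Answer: Add(Rational(-3958, 15663081), Mul(Rational(-1, 15663081), Pow(2683, Rational(1, 2)))) ≈ -0.00025600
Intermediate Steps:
Function('v')(z) = Mul(2, z)
Function('Z')(q) = 0 (Function('Z')(q) = Mul(q, Mul(2, Add(q, Mul(-1, q)))) = Mul(q, Mul(2, 0)) = Mul(q, 0) = 0)
Pow(Add(Pow(Add(W, Pow(Add(-33, Function('Z')(-1)), 2)), Rational(1, 2)), -3958), -1) = Pow(Add(Pow(Add(1594, Pow(Add(-33, 0), 2)), Rational(1, 2)), -3958), -1) = Pow(Add(Pow(Add(1594, Pow(-33, 2)), Rational(1, 2)), -3958), -1) = Pow(Add(Pow(Add(1594, 1089), Rational(1, 2)), -3958), -1) = Pow(Add(Pow(2683, Rational(1, 2)), -3958), -1) = Pow(Add(-3958, Pow(2683, Rational(1, 2))), -1)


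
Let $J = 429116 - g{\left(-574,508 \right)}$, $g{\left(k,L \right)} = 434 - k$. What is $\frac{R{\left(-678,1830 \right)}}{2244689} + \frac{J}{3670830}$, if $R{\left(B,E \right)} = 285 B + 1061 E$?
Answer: $\frac{3689524245206}{4119935860935} \approx 0.89553$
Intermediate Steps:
$J = 428108$ ($J = 429116 - \left(434 - -574\right) = 429116 - \left(434 + 574\right) = 429116 - 1008 = 428108$)
$\frac{R{\left(-678,1830 \right)}}{2244689} + \frac{J}{3670830} = \frac{285 \left(-678\right) + 1061 \cdot 1830}{2244689} + \frac{428108}{3670830} = \left(-193230 + 1941630\right) \frac{1}{2244689} + 428108 \cdot \frac{1}{3670830} = 1748400 \cdot \frac{1}{2244689} + \frac{214054}{1835415} = \frac{1748400}{2244689} + \frac{214054}{1835415} = \frac{3689524245206}{4119935860935}$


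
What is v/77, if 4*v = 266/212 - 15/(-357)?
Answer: 1487/353192 ≈ 0.0042102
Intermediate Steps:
v = 16357/50456 (v = (266/212 - 15/(-357))/4 = (266*(1/212) - 15*(-1/357))/4 = (133/106 + 5/119)/4 = (¼)*(16357/12614) = 16357/50456 ≈ 0.32418)
v/77 = (16357/50456)/77 = (16357/50456)*(1/77) = 1487/353192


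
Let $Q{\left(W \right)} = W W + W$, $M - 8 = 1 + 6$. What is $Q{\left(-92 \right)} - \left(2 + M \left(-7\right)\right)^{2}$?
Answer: $-2237$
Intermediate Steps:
$M = 15$ ($M = 8 + \left(1 + 6\right) = 8 + 7 = 15$)
$Q{\left(W \right)} = W + W^{2}$ ($Q{\left(W \right)} = W^{2} + W = W + W^{2}$)
$Q{\left(-92 \right)} - \left(2 + M \left(-7\right)\right)^{2} = - 92 \left(1 - 92\right) - \left(2 + 15 \left(-7\right)\right)^{2} = \left(-92\right) \left(-91\right) - \left(2 - 105\right)^{2} = 8372 - \left(-103\right)^{2} = 8372 - 10609 = -2237$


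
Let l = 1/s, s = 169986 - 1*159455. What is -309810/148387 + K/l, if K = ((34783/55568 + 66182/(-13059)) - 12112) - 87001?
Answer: -112395841007469007299115/107678883168144 ≈ -1.0438e+9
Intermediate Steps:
K = -71925811922035/725662512 (K = ((34783*(1/55568) + 66182*(-1/13059)) - 12112) - 87001 = ((34783/55568 - 66182/13059) - 12112) - 87001 = (-3223370179/725662512 - 12112) - 87001 = -8792447715523/725662512 - 87001 = -71925811922035/725662512 ≈ -99118.)
s = 10531 (s = 169986 - 159455 = 10531)
l = 1/10531 ≈ 9.4958e-5
-309810/148387 + K/l = -309810/148387 - 71925811922035/(725662512*1/10531) = -309810*1/148387 - 71925811922035/725662512*10531 = -309810/148387 - 757450725350950585/725662512 = -112395841007469007299115/107678883168144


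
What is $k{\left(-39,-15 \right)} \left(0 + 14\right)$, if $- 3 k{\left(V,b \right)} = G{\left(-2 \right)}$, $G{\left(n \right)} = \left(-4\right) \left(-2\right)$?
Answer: $- \frac{112}{3} \approx -37.333$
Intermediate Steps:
$G{\left(n \right)} = 8$
$k{\left(V,b \right)} = - \frac{8}{3}$ ($k{\left(V,b \right)} = \left(- \frac{1}{3}\right) 8 = - \frac{8}{3}$)
$k{\left(-39,-15 \right)} \left(0 + 14\right) = - \frac{8 \left(0 + 14\right)}{3} = \left(- \frac{8}{3}\right) 14 = - \frac{112}{3}$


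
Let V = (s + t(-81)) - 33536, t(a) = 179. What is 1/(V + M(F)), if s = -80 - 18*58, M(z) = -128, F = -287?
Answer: -1/34609 ≈ -2.8894e-5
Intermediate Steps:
s = -1124 (s = -80 - 1044 = -1124)
V = -34481 (V = (-1124 + 179) - 33536 = -945 - 33536 = -34481)
1/(V + M(F)) = 1/(-34481 - 128) = 1/(-34609) = -1/34609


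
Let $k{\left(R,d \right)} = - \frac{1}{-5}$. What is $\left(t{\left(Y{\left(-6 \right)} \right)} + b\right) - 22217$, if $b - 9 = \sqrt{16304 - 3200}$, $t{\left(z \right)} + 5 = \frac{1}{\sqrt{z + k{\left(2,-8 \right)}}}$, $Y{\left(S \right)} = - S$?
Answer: $-22213 + 12 \sqrt{91} + \frac{\sqrt{155}}{31} \approx -22098.0$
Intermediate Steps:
$k{\left(R,d \right)} = \frac{1}{5}$ ($k{\left(R,d \right)} = \left(-1\right) \left(- \frac{1}{5}\right) = \frac{1}{5}$)
$t{\left(z \right)} = -5 + \frac{1}{\sqrt{\frac{1}{5} + z}}$ ($t{\left(z \right)} = -5 + \frac{1}{\sqrt{z + \frac{1}{5}}} = -5 + \frac{1}{\sqrt{\frac{1}{5} + z}}$)
$b = 9 + 12 \sqrt{91}$ ($b = 9 + \sqrt{16304 - 3200} = 9 + \sqrt{13104} = 9 + 12 \sqrt{91} \approx 123.47$)
$\left(t{\left(Y{\left(-6 \right)} \right)} + b\right) - 22217 = \left(\left(-5 + \frac{\sqrt{5}}{\sqrt{1 + 5 \left(\left(-1\right) \left(-6\right)\right)}}\right) + \left(9 + 12 \sqrt{91}\right)\right) - 22217 = \left(\left(-5 + \frac{\sqrt{5}}{\sqrt{1 + 5 \cdot 6}}\right) + \left(9 + 12 \sqrt{91}\right)\right) - 22217 = \left(\left(-5 + \frac{\sqrt{5}}{\sqrt{1 + 30}}\right) + \left(9 + 12 \sqrt{91}\right)\right) - 22217 = \left(\left(-5 + \frac{\sqrt{5}}{\sqrt{31}}\right) + \left(9 + 12 \sqrt{91}\right)\right) - 22217 = \left(\left(-5 + \sqrt{5} \frac{\sqrt{31}}{31}\right) + \left(9 + 12 \sqrt{91}\right)\right) - 22217 = \left(\left(-5 + \frac{\sqrt{155}}{31}\right) + \left(9 + 12 \sqrt{91}\right)\right) - 22217 = \left(4 + 12 \sqrt{91} + \frac{\sqrt{155}}{31}\right) - 22217 = -22213 + 12 \sqrt{91} + \frac{\sqrt{155}}{31}$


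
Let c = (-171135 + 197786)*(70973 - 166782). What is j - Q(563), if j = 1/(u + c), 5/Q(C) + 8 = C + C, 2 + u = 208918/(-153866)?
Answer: -491102937560977/109810607222594148 ≈ -0.0044723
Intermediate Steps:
c = -2553405659 (c = 26651*(-95809) = -2553405659)
u = -258325/76933 (u = -2 + 208918/(-153866) = -2 + 208918*(-1/153866) = -2 - 104459/76933 = -258325/76933 ≈ -3.3578)
Q(C) = 5/(-8 + 2*C) (Q(C) = 5/(-8 + (C + C)) = 5/(-8 + 2*C))
j = -76933/196441157822172 (j = 1/(-258325/76933 - 2553405659) = 1/(-196441157822172/76933) = -76933/196441157822172 ≈ -3.9163e-10)
j - Q(563) = -76933/196441157822172 - 5/(2*(-4 + 563)) = -76933/196441157822172 - 5/(2*559) = -76933/196441157822172 - 1*5/1118 = -76933/196441157822172 - 5/1118 = -491102937560977/109810607222594148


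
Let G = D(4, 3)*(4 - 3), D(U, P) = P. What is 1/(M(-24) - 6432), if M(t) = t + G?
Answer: -1/6453 ≈ -0.00015497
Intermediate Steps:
G = 3 (G = 3*(4 - 3) = 3*1 = 3)
M(t) = 3 + t (M(t) = t + 3 = 3 + t)
1/(M(-24) - 6432) = 1/((3 - 24) - 6432) = 1/(-21 - 6432) = 1/(-6453) = -1/6453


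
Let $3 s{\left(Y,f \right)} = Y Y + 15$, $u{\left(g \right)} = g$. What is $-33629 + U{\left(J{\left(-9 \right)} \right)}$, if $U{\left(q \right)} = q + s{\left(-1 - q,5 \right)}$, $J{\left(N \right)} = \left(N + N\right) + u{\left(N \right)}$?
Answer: $- \frac{100277}{3} \approx -33426.0$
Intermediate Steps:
$s{\left(Y,f \right)} = 5 + \frac{Y^{2}}{3}$ ($s{\left(Y,f \right)} = \frac{Y Y + 15}{3} = \frac{Y^{2} + 15}{3} = \frac{15 + Y^{2}}{3} = 5 + \frac{Y^{2}}{3}$)
$J{\left(N \right)} = 3 N$ ($J{\left(N \right)} = \left(N + N\right) + N = 2 N + N = 3 N$)
$U{\left(q \right)} = 5 + q + \frac{\left(-1 - q\right)^{2}}{3}$ ($U{\left(q \right)} = q + \left(5 + \frac{\left(-1 - q\right)^{2}}{3}\right) = 5 + q + \frac{\left(-1 - q\right)^{2}}{3}$)
$-33629 + U{\left(J{\left(-9 \right)} \right)} = -33629 + \left(\frac{16}{3} + \frac{\left(3 \left(-9\right)\right)^{2}}{3} + \frac{5 \cdot 3 \left(-9\right)}{3}\right) = -33629 + \left(\frac{16}{3} + \frac{\left(-27\right)^{2}}{3} + \frac{5}{3} \left(-27\right)\right) = -33629 + \left(\frac{16}{3} + \frac{1}{3} \cdot 729 - 45\right) = -33629 + \left(\frac{16}{3} + 243 - 45\right) = -33629 + \frac{610}{3} = - \frac{100277}{3}$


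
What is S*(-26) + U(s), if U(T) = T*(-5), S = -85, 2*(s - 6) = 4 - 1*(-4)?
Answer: 2160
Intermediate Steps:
s = 10 (s = 6 + (4 - 1*(-4))/2 = 6 + (4 + 4)/2 = 6 + (½)*8 = 6 + 4 = 10)
U(T) = -5*T
S*(-26) + U(s) = -85*(-26) - 5*10 = 2210 - 50 = 2160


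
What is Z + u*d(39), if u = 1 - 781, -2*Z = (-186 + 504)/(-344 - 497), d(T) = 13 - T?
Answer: 17055639/841 ≈ 20280.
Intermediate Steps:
Z = 159/841 (Z = -(-186 + 504)/(2*(-344 - 497)) = -159/(-841) = -159*(-1)/841 = -½*(-318/841) = 159/841 ≈ 0.18906)
u = -780
Z + u*d(39) = 159/841 - 780*(13 - 1*39) = 159/841 - 780*(13 - 39) = 159/841 - 780*(-26) = 159/841 + 20280 = 17055639/841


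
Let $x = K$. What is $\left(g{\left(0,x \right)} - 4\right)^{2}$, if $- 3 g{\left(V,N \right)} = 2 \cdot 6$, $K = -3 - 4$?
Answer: $64$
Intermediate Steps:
$K = -7$
$x = -7$
$g{\left(V,N \right)} = -4$ ($g{\left(V,N \right)} = - \frac{2 \cdot 6}{3} = \left(- \frac{1}{3}\right) 12 = -4$)
$\left(g{\left(0,x \right)} - 4\right)^{2} = \left(-4 - 4\right)^{2} = \left(-8\right)^{2} = 64$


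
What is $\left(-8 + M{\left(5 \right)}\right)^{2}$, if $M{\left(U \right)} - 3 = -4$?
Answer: $81$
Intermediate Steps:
$M{\left(U \right)} = -1$ ($M{\left(U \right)} = 3 - 4 = -1$)
$\left(-8 + M{\left(5 \right)}\right)^{2} = \left(-8 - 1\right)^{2} = \left(-9\right)^{2} = 81$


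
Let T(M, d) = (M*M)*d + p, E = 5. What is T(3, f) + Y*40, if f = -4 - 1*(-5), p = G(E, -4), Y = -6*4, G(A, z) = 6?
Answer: -945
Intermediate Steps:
Y = -24
p = 6
f = 1 (f = -4 + 5 = 1)
T(M, d) = 6 + d*M² (T(M, d) = (M*M)*d + 6 = M²*d + 6 = d*M² + 6 = 6 + d*M²)
T(3, f) + Y*40 = (6 + 1*3²) - 24*40 = (6 + 1*9) - 960 = (6 + 9) - 960 = 15 - 960 = -945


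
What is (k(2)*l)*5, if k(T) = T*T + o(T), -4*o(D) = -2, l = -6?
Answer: -135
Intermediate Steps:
o(D) = ½ (o(D) = -¼*(-2) = ½)
k(T) = ½ + T² (k(T) = T*T + ½ = T² + ½ = ½ + T²)
(k(2)*l)*5 = ((½ + 2²)*(-6))*5 = ((½ + 4)*(-6))*5 = ((9/2)*(-6))*5 = -27*5 = -135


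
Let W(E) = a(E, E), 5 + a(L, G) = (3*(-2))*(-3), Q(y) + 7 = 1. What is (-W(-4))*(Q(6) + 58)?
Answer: -676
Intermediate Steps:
Q(y) = -6 (Q(y) = -7 + 1 = -6)
a(L, G) = 13 (a(L, G) = -5 + (3*(-2))*(-3) = -5 - 6*(-3) = -5 + 18 = 13)
W(E) = 13
(-W(-4))*(Q(6) + 58) = (-1*13)*(-6 + 58) = -13*52 = -676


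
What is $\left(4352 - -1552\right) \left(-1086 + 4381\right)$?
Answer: $19453680$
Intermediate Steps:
$\left(4352 - -1552\right) \left(-1086 + 4381\right) = \left(4352 + \left(-291 + 1843\right)\right) 3295 = \left(4352 + 1552\right) 3295 = 5904 \cdot 3295 = 19453680$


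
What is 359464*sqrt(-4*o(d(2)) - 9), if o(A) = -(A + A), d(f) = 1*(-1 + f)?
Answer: 359464*I ≈ 3.5946e+5*I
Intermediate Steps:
d(f) = -1 + f
o(A) = -2*A
359464*sqrt(-4*o(d(2)) - 9) = 359464*sqrt(-(-8)*(-1 + 2) - 9) = 359464*sqrt(-(-8) - 9) = 359464*sqrt(-4*(-2) - 9) = 359464*sqrt(8 - 9) = 359464*sqrt(-1) = 359464*I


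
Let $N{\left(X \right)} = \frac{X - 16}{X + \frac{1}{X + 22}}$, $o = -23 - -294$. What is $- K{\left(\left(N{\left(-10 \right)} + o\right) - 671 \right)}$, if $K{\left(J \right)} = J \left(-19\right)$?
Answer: $- \frac{898472}{119} \approx -7550.2$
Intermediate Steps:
$o = 271$ ($o = -23 + 294 = 271$)
$N{\left(X \right)} = \frac{-16 + X}{X + \frac{1}{22 + X}}$
$K{\left(J \right)} = - 19 J$
$- K{\left(\left(N{\left(-10 \right)} + o\right) - 671 \right)} = - \left(-19\right) \left(\left(\frac{-352 + \left(-10\right)^{2} + 6 \left(-10\right)}{1 + \left(-10\right)^{2} + 22 \left(-10\right)} + 271\right) - 671\right) = - \left(-19\right) \left(\left(\frac{-352 + 100 - 60}{1 + 100 - 220} + 271\right) - 671\right) = - \left(-19\right) \left(\left(\frac{1}{-119} \left(-312\right) + 271\right) - 671\right) = - \left(-19\right) \left(\left(\left(- \frac{1}{119}\right) \left(-312\right) + 271\right) - 671\right) = - \left(-19\right) \left(\left(\frac{312}{119} + 271\right) - 671\right) = - \left(-19\right) \left(\frac{32561}{119} - 671\right) = - \frac{\left(-19\right) \left(-47288\right)}{119} = \left(-1\right) \frac{898472}{119} = - \frac{898472}{119}$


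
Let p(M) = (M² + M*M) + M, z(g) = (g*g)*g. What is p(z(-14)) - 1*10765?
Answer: 15045563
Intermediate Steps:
z(g) = g³ (z(g) = g²*g = g³)
p(M) = M + 2*M² (p(M) = (M² + M²) + M = 2*M² + M = M + 2*M²)
p(z(-14)) - 1*10765 = (-14)³*(1 + 2*(-14)³) - 1*10765 = -2744*(1 + 2*(-2744)) - 10765 = -2744*(1 - 5488) - 10765 = -2744*(-5487) - 10765 = 15056328 - 10765 = 15045563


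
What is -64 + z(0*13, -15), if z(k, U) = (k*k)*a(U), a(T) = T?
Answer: -64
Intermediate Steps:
z(k, U) = U*k**2 (z(k, U) = (k*k)*U = k**2*U = U*k**2)
-64 + z(0*13, -15) = -64 - 15*(0*13)**2 = -64 - 15*0**2 = -64 - 15*0 = -64 + 0 = -64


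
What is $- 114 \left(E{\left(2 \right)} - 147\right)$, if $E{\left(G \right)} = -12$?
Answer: $18126$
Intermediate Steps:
$- 114 \left(E{\left(2 \right)} - 147\right) = - 114 \left(-12 - 147\right) = \left(-114\right) \left(-159\right) = 18126$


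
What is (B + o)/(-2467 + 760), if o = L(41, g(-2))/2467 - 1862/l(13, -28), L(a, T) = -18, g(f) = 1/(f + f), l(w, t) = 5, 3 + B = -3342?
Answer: 45854219/21055845 ≈ 2.1777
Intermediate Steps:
B = -3345 (B = -3 - 3342 = -3345)
g(f) = 1/(2*f)
o = -4593644/12335 (o = -18/2467 - 1862/5 = -4593644/12335 ≈ -372.41)
(B + o)/(-2467 + 760) = (-3345 - 4593644/12335)/(-2467 + 760) = -45854219/12335/(-1707) = -45854219/12335*(-1/1707) = 45854219/21055845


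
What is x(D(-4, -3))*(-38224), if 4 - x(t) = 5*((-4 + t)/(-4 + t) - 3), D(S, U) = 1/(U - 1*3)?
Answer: -535136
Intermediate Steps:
D(S, U) = 1/(-3 + U) (D(S, U) = 1/(U - 3) = 1/(-3 + U))
x(t) = 14 (x(t) = 4 - 5*((-4 + t)/(-4 + t) - 3) = 4 - 5*(1 - 3) = 4 - 5*(-2) = 4 - 1*(-10) = 4 + 10 = 14)
x(D(-4, -3))*(-38224) = 14*(-38224) = -535136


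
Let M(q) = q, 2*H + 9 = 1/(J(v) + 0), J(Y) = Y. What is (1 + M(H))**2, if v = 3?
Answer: 100/9 ≈ 11.111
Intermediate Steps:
H = -13/3 (H = -9/2 + 1/(2*(3 + 0)) = -9/2 + (1/2)/3 = -9/2 + (1/2)*(1/3) = -9/2 + 1/6 = -13/3 ≈ -4.3333)
(1 + M(H))**2 = (1 - 13/3)**2 = (-10/3)**2 = 100/9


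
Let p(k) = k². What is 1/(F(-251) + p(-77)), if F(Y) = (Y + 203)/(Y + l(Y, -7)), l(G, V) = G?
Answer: 251/1488203 ≈ 0.00016866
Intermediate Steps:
F(Y) = (203 + Y)/(2*Y) (F(Y) = (Y + 203)/(Y + Y) = (203 + Y)/((2*Y)) = (203 + Y)*(1/(2*Y)) = (203 + Y)/(2*Y))
1/(F(-251) + p(-77)) = 1/((½)*(203 - 251)/(-251) + (-77)²) = 1/((½)*(-1/251)*(-48) + 5929) = 1/(24/251 + 5929) = 1/(1488203/251) = 251/1488203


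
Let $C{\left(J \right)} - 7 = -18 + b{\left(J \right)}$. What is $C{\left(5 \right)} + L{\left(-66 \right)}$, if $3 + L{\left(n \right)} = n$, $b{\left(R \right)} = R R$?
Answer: $-55$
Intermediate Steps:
$b{\left(R \right)} = R^{2}$
$L{\left(n \right)} = -3 + n$
$C{\left(J \right)} = -11 + J^{2}$ ($C{\left(J \right)} = 7 + \left(-18 + J^{2}\right) = -11 + J^{2}$)
$C{\left(5 \right)} + L{\left(-66 \right)} = \left(-11 + 5^{2}\right) - 69 = \left(-11 + 25\right) - 69 = 14 - 69 = -55$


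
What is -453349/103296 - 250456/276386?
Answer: -75585209845/14274784128 ≈ -5.2950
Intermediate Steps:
-453349/103296 - 250456/276386 = -453349*1/103296 - 250456*1/276386 = -453349/103296 - 125228/138193 = -75585209845/14274784128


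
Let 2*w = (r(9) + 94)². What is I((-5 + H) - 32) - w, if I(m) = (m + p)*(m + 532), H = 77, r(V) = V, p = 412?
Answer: 506479/2 ≈ 2.5324e+5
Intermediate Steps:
I(m) = (412 + m)*(532 + m) (I(m) = (m + 412)*(m + 532) = (412 + m)*(532 + m))
w = 10609/2 (w = (9 + 94)²/2 = (½)*103² = (½)*10609 = 10609/2 ≈ 5304.5)
I((-5 + H) - 32) - w = (219184 + ((-5 + 77) - 32)² + 944*((-5 + 77) - 32)) - 1*10609/2 = (219184 + (72 - 32)² + 944*(72 - 32)) - 10609/2 = (219184 + 40² + 944*40) - 10609/2 = (219184 + 1600 + 37760) - 10609/2 = 258544 - 10609/2 = 506479/2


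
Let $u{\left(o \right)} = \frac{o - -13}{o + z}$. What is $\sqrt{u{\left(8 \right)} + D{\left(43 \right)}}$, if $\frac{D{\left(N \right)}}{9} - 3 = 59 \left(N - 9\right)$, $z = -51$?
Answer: $\frac{\sqrt{33430866}}{43} \approx 134.46$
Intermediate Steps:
$D{\left(N \right)} = -4752 + 531 N$ ($D{\left(N \right)} = 27 + 9 \cdot 59 \left(N - 9\right) = 27 + 9 \cdot 59 \left(-9 + N\right) = 27 + 9 \left(-531 + 59 N\right) = 27 + \left(-4779 + 531 N\right) = -4752 + 531 N$)
$u{\left(o \right)} = \frac{13 + o}{-51 + o}$ ($u{\left(o \right)} = \frac{o - -13}{o - 51} = \frac{o + \left(-1 + 14\right)}{-51 + o} = \frac{o + 13}{-51 + o} = \frac{13 + o}{-51 + o}$)
$\sqrt{u{\left(8 \right)} + D{\left(43 \right)}} = \sqrt{\frac{13 + 8}{-51 + 8} + \left(-4752 + 531 \cdot 43\right)} = \sqrt{\frac{1}{-43} \cdot 21 + \left(-4752 + 22833\right)} = \sqrt{\left(- \frac{1}{43}\right) 21 + 18081} = \sqrt{- \frac{21}{43} + 18081} = \sqrt{\frac{777462}{43}} = \frac{\sqrt{33430866}}{43}$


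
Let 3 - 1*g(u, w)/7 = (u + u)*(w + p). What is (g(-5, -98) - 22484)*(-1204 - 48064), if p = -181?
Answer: 2068911124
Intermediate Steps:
g(u, w) = 21 - 14*u*(-181 + w) (g(u, w) = 21 - 7*(u + u)*(w - 181) = 21 - 7*2*u*(-181 + w) = 21 - 14*u*(-181 + w))
(g(-5, -98) - 22484)*(-1204 - 48064) = ((21 + 2534*(-5) - 14*(-5)*(-98)) - 22484)*(-1204 - 48064) = ((21 - 12670 - 6860) - 22484)*(-49268) = (-19509 - 22484)*(-49268) = -41993*(-49268) = 2068911124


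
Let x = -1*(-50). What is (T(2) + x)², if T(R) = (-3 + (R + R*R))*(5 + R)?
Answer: 5041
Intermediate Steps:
x = 50
T(R) = (5 + R)*(-3 + R + R²) (T(R) = (-3 + (R + R²))*(5 + R) = (-3 + R + R²)*(5 + R) = (5 + R)*(-3 + R + R²))
(T(2) + x)² = ((-15 + 2³ + 2*2 + 6*2²) + 50)² = ((-15 + 8 + 4 + 6*4) + 50)² = ((-15 + 8 + 4 + 24) + 50)² = (21 + 50)² = 71² = 5041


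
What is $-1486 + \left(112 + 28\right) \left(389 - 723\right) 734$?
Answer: $-34323326$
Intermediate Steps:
$-1486 + \left(112 + 28\right) \left(389 - 723\right) 734 = -1486 + 140 \left(-334\right) 734 = -1486 - 34321840 = -34323326$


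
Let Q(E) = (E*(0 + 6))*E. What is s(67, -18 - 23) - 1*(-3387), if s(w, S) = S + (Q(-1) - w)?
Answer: 3285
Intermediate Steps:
Q(E) = 6*E² (Q(E) = (E*6)*E = (6*E)*E = 6*E²)
s(w, S) = 6 + S - w (s(w, S) = S + (6*(-1)² - w) = S + (6*1 - w) = S + (6 - w) = 6 + S - w)
s(67, -18 - 23) - 1*(-3387) = (6 + (-18 - 23) - 1*67) - 1*(-3387) = (6 - 41 - 67) + 3387 = -102 + 3387 = 3285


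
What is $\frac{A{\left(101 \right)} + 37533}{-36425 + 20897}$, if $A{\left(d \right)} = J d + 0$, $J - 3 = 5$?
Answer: $- \frac{38341}{15528} \approx -2.4692$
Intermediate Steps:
$J = 8$ ($J = 3 + 5 = 8$)
$A{\left(d \right)} = 8 d$ ($A{\left(d \right)} = 8 d + 0 = 8 d$)
$\frac{A{\left(101 \right)} + 37533}{-36425 + 20897} = \frac{8 \cdot 101 + 37533}{-36425 + 20897} = \frac{808 + 37533}{-15528} = 38341 \left(- \frac{1}{15528}\right) = - \frac{38341}{15528}$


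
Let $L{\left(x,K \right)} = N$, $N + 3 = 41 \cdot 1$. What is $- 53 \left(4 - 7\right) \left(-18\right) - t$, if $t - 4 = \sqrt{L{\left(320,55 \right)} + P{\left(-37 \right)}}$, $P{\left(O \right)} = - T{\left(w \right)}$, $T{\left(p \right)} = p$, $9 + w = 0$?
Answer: $-2866 - \sqrt{47} \approx -2872.9$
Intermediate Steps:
$w = -9$ ($w = -9 + 0 = -9$)
$N = 38$ ($N = -3 + 41 \cdot 1 = -3 + 41 = 38$)
$L{\left(x,K \right)} = 38$
$P{\left(O \right)} = 9$ ($P{\left(O \right)} = \left(-1\right) \left(-9\right) = 9$)
$t = 4 + \sqrt{47}$ ($t = 4 + \sqrt{38 + 9} = 4 + \sqrt{47} \approx 10.856$)
$- 53 \left(4 - 7\right) \left(-18\right) - t = - 53 \left(4 - 7\right) \left(-18\right) - \left(4 + \sqrt{47}\right) = - 53 \left(\left(-3\right) \left(-18\right)\right) - \left(4 + \sqrt{47}\right) = \left(-53\right) 54 - \left(4 + \sqrt{47}\right) = -2862 - \left(4 + \sqrt{47}\right) = -2866 - \sqrt{47}$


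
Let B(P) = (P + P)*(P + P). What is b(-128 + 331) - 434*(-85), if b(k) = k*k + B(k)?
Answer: 242935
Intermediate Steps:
B(P) = 4*P² (B(P) = (2*P)*(2*P) = 4*P²)
b(k) = 5*k² (b(k) = k*k + 4*k² = k² + 4*k² = 5*k²)
b(-128 + 331) - 434*(-85) = 5*(-128 + 331)² - 434*(-85) = 5*203² - 1*(-36890) = 5*41209 + 36890 = 206045 + 36890 = 242935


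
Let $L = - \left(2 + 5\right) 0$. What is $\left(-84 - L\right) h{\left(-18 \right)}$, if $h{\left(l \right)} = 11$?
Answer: $-924$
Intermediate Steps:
$L = 0$ ($L = - 7 \cdot 0 = \left(-1\right) 0 = 0$)
$\left(-84 - L\right) h{\left(-18 \right)} = \left(-84 - 0\right) 11 = \left(-84 + 0\right) 11 = \left(-84\right) 11 = -924$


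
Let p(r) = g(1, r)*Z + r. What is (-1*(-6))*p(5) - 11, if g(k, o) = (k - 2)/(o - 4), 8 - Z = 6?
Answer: 7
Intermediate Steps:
Z = 2 (Z = 8 - 1*6 = 8 - 6 = 2)
g(k, o) = (-2 + k)/(-4 + o)
p(r) = r - 2/(-4 + r) (p(r) = ((-2 + 1)/(-4 + r))*2 + r = (-1/(-4 + r))*2 + r = -1/(-4 + r)*2 + r = -2/(-4 + r) + r = r - 2/(-4 + r))
(-1*(-6))*p(5) - 11 = (-1*(-6))*((-2 + 5*(-4 + 5))/(-4 + 5)) - 11 = 6*((-2 + 5*1)/1) - 11 = 6*(1*(-2 + 5)) - 11 = 6*(1*3) - 11 = 6*3 - 11 = 18 - 11 = 7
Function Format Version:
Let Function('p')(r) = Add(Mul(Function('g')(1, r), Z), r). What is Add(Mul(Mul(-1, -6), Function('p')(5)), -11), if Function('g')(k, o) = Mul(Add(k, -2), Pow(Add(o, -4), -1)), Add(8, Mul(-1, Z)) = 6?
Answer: 7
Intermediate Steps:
Z = 2 (Z = Add(8, Mul(-1, 6)) = Add(8, -6) = 2)
Function('g')(k, o) = Mul(Pow(Add(-4, o), -1), Add(-2, k)) (Function('g')(k, o) = Mul(Add(-2, k), Pow(Add(-4, o), -1)) = Mul(Pow(Add(-4, o), -1), Add(-2, k)))
Function('p')(r) = Add(r, Mul(-2, Pow(Add(-4, r), -1))) (Function('p')(r) = Add(Mul(Mul(Pow(Add(-4, r), -1), Add(-2, 1)), 2), r) = Add(Mul(Mul(Pow(Add(-4, r), -1), -1), 2), r) = Add(Mul(Mul(-1, Pow(Add(-4, r), -1)), 2), r) = Add(Mul(-2, Pow(Add(-4, r), -1)), r) = Add(r, Mul(-2, Pow(Add(-4, r), -1))))
Add(Mul(Mul(-1, -6), Function('p')(5)), -11) = Add(Mul(Mul(-1, -6), Mul(Pow(Add(-4, 5), -1), Add(-2, Mul(5, Add(-4, 5))))), -11) = Add(Mul(6, Mul(Pow(1, -1), Add(-2, Mul(5, 1)))), -11) = Add(Mul(6, Mul(1, Add(-2, 5))), -11) = Add(Mul(6, Mul(1, 3)), -11) = Add(Mul(6, 3), -11) = Add(18, -11) = 7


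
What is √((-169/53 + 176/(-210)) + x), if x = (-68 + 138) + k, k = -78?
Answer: I*√372459885/5565 ≈ 3.468*I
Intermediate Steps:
x = -8 (x = (-68 + 138) - 78 = 70 - 78 = -8)
√((-169/53 + 176/(-210)) + x) = √((-169/53 + 176/(-210)) - 8) = √((-169*1/53 + 176*(-1/210)) - 8) = √((-169/53 - 88/105) - 8) = √(-22409/5565 - 8) = √(-66929/5565) = I*√372459885/5565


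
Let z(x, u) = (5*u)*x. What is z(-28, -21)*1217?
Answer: 3577980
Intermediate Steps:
z(x, u) = 5*u*x
z(-28, -21)*1217 = (5*(-21)*(-28))*1217 = 2940*1217 = 3577980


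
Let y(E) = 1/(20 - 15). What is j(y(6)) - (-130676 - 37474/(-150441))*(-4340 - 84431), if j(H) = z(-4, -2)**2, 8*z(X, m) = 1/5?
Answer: -2792237213249420759/240705600 ≈ -1.1600e+10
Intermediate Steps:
z(X, m) = 1/40 (z(X, m) = (1/8)/5 = (1/8)*(1/5) = 1/40)
y(E) = 1/5
j(H) = 1/1600 (j(H) = (1/40)**2 = 1/1600)
j(y(6)) - (-130676 - 37474/(-150441))*(-4340 - 84431) = 1/1600 - (-130676 - 37474/(-150441))*(-4340 - 84431) = 1/1600 - (-130676 - 37474*(-1/150441))*(-88771) = 1/1600 - (-130676 + 37474/150441)*(-88771) = 1/1600 - (-19658990642)*(-88771)/150441 = 1/1600 - 1*1745148258280982/150441 = 1/1600 - 1745148258280982/150441 = -2792237213249420759/240705600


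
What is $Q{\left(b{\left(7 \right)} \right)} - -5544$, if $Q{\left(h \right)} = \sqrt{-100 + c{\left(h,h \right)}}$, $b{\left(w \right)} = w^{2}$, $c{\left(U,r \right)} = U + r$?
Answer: $5544 + i \sqrt{2} \approx 5544.0 + 1.4142 i$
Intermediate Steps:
$Q{\left(h \right)} = \sqrt{-100 + 2 h}$ ($Q{\left(h \right)} = \sqrt{-100 + \left(h + h\right)} = \sqrt{-100 + 2 h}$)
$Q{\left(b{\left(7 \right)} \right)} - -5544 = \sqrt{-100 + 2 \cdot 7^{2}} - -5544 = \sqrt{-100 + 2 \cdot 49} + 5544 = \sqrt{-100 + 98} + 5544 = \sqrt{-2} + 5544 = i \sqrt{2} + 5544 = 5544 + i \sqrt{2}$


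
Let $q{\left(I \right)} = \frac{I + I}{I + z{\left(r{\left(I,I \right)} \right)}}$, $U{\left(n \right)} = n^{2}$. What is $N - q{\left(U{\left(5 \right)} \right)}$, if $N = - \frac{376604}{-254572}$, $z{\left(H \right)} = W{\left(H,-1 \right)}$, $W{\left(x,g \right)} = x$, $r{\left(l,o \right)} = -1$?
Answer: $- \frac{461263}{763716} \approx -0.60397$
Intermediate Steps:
$z{\left(H \right)} = H$
$N = \frac{94151}{63643}$ ($N = \left(-376604\right) \left(- \frac{1}{254572}\right) = \frac{94151}{63643} \approx 1.4794$)
$q{\left(I \right)} = \frac{2 I}{-1 + I}$ ($q{\left(I \right)} = \frac{I + I}{I - 1} = \frac{2 I}{-1 + I}$)
$N - q{\left(U{\left(5 \right)} \right)} = \frac{94151}{63643} - \frac{2 \cdot 5^{2}}{-1 + 5^{2}} = \frac{94151}{63643} - 2 \cdot 25 \frac{1}{-1 + 25} = \frac{94151}{63643} - 2 \cdot 25 \cdot \frac{1}{24} = \frac{94151}{63643} - \frac{25}{12} = - \frac{461263}{763716}$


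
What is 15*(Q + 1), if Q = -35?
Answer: -510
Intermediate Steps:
15*(Q + 1) = 15*(-35 + 1) = 15*(-34) = -510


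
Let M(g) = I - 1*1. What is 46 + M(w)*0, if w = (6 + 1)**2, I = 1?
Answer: 46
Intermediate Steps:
w = 49 (w = 7**2 = 49)
M(g) = 0 (M(g) = 1 - 1*1 = 1 - 1 = 0)
46 + M(w)*0 = 46 + 0*0 = 46 + 0 = 46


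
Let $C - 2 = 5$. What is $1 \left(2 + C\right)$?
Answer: $9$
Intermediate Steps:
$C = 7$ ($C = 2 + 5 = 7$)
$1 \left(2 + C\right) = 1 \left(2 + 7\right) = 1 \cdot 9 = 9$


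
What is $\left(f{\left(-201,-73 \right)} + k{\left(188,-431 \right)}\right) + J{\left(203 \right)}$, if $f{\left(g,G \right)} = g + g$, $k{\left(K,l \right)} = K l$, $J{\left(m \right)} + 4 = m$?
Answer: $-81231$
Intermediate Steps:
$J{\left(m \right)} = -4 + m$
$f{\left(g,G \right)} = 2 g$
$\left(f{\left(-201,-73 \right)} + k{\left(188,-431 \right)}\right) + J{\left(203 \right)} = \left(2 \left(-201\right) + 188 \left(-431\right)\right) + \left(-4 + 203\right) = \left(-402 - 81028\right) + 199 = -81430 + 199 = -81231$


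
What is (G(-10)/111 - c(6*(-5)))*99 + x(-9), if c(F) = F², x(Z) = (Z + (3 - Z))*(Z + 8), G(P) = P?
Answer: -3297141/37 ≈ -89112.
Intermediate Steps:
x(Z) = 24 + 3*Z (x(Z) = 3*(8 + Z) = 24 + 3*Z)
(G(-10)/111 - c(6*(-5)))*99 + x(-9) = (-10/111 - (6*(-5))²)*99 + (24 + 3*(-9)) = (-10*1/111 - 1*(-30)²)*99 + (24 - 27) = (-10/111 - 1*900)*99 - 3 = (-10/111 - 900)*99 - 3 = -99910/111*99 - 3 = -3297030/37 - 3 = -3297141/37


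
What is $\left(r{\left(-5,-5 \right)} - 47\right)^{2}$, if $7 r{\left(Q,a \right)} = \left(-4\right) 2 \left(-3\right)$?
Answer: $\frac{93025}{49} \approx 1898.5$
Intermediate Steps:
$r{\left(Q,a \right)} = \frac{24}{7}$ ($r{\left(Q,a \right)} = \frac{\left(-4\right) 2 \left(-3\right)}{7} = \frac{\left(-8\right) \left(-3\right)}{7} = \frac{1}{7} \cdot 24 = \frac{24}{7}$)
$\left(r{\left(-5,-5 \right)} - 47\right)^{2} = \left(\frac{24}{7} - 47\right)^{2} = \left(- \frac{305}{7}\right)^{2} = \frac{93025}{49}$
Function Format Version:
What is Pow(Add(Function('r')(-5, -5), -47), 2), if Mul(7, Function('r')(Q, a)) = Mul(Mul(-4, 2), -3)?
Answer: Rational(93025, 49) ≈ 1898.5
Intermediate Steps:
Function('r')(Q, a) = Rational(24, 7) (Function('r')(Q, a) = Mul(Rational(1, 7), Mul(Mul(-4, 2), -3)) = Mul(Rational(1, 7), Mul(-8, -3)) = Mul(Rational(1, 7), 24) = Rational(24, 7))
Pow(Add(Function('r')(-5, -5), -47), 2) = Pow(Add(Rational(24, 7), -47), 2) = Pow(Rational(-305, 7), 2) = Rational(93025, 49)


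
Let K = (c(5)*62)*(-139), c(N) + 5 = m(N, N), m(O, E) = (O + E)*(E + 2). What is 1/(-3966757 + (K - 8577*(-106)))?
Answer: -1/3617765 ≈ -2.7641e-7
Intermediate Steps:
m(O, E) = (2 + E)*(E + O) (m(O, E) = (E + O)*(2 + E) = (2 + E)*(E + O))
c(N) = -5 + 2*N² + 4*N (c(N) = -5 + (N² + 2*N + 2*N + N*N) = -5 + (N² + 2*N + 2*N + N²) = -5 + (2*N² + 4*N) = -5 + 2*N² + 4*N)
K = -560170 (K = ((-5 + 2*5² + 4*5)*62)*(-139) = ((-5 + 2*25 + 20)*62)*(-139) = ((-5 + 50 + 20)*62)*(-139) = (65*62)*(-139) = 4030*(-139) = -560170)
1/(-3966757 + (K - 8577*(-106))) = 1/(-3966757 + (-560170 - 8577*(-106))) = 1/(-3966757 + (-560170 - 1*(-909162))) = 1/(-3966757 + (-560170 + 909162)) = 1/(-3966757 + 348992) = 1/(-3617765) = -1/3617765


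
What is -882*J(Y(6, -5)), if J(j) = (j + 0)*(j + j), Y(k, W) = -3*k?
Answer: -571536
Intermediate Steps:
J(j) = 2*j**2 (J(j) = j*(2*j) = 2*j**2)
-882*J(Y(6, -5)) = -1764*(-3*6)**2 = -1764*(-18)**2 = -1764*324 = -882*648 = -571536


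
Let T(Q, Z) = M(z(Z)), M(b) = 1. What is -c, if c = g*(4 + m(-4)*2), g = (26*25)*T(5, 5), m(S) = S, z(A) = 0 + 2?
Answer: 2600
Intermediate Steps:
z(A) = 2
T(Q, Z) = 1
g = 650 (g = (26*25)*1 = 650*1 = 650)
c = -2600 (c = 650*(4 - 4*2) = 650*(4 - 8) = 650*(-4) = -2600)
-c = -1*(-2600) = 2600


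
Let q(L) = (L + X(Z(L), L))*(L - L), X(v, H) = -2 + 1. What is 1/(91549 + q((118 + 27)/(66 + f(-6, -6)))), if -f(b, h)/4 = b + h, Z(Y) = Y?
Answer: 1/91549 ≈ 1.0923e-5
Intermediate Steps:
X(v, H) = -1
f(b, h) = -4*b - 4*h (f(b, h) = -4*(b + h) = -4*b - 4*h)
q(L) = 0 (q(L) = (L - 1)*(L - L) = (-1 + L)*0 = 0)
1/(91549 + q((118 + 27)/(66 + f(-6, -6)))) = 1/(91549 + 0) = 1/91549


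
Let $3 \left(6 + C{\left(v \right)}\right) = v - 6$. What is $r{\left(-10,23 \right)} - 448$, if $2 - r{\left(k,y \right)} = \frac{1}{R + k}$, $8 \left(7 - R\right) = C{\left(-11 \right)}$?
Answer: $- \frac{16478}{37} \approx -445.35$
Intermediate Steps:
$C{\left(v \right)} = -8 + \frac{v}{3}$ ($C{\left(v \right)} = -6 + \frac{v - 6}{3} = -6 + \frac{-6 + v}{3} = -6 + \left(-2 + \frac{v}{3}\right) = -8 + \frac{v}{3}$)
$R = \frac{203}{24}$ ($R = 7 - \frac{-8 + \frac{1}{3} \left(-11\right)}{8} = 7 - \frac{-8 - \frac{11}{3}}{8} = 7 - - \frac{35}{24} = 7 + \frac{35}{24} = \frac{203}{24} \approx 8.4583$)
$r{\left(k,y \right)} = 2 - \frac{1}{\frac{203}{24} + k}$
$r{\left(-10,23 \right)} - 448 = \frac{2 \left(191 + 24 \left(-10\right)\right)}{203 + 24 \left(-10\right)} - 448 = \frac{2 \left(191 - 240\right)}{203 - 240} - 448 = 2 \frac{1}{-37} \left(-49\right) - 448 = 2 \left(- \frac{1}{37}\right) \left(-49\right) - 448 = \frac{98}{37} - 448 = - \frac{16478}{37}$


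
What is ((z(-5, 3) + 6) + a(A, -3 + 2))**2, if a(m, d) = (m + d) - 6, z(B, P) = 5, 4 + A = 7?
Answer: 49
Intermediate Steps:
A = 3 (A = -4 + 7 = 3)
a(m, d) = -6 + d + m (a(m, d) = (d + m) - 6 = -6 + d + m)
((z(-5, 3) + 6) + a(A, -3 + 2))**2 = ((5 + 6) + (-6 + (-3 + 2) + 3))**2 = (11 + (-6 - 1 + 3))**2 = (11 - 4)**2 = 7**2 = 49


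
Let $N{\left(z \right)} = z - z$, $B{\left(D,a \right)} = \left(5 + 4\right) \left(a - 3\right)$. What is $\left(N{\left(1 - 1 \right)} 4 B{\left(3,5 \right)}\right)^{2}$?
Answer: $0$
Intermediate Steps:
$B{\left(D,a \right)} = -27 + 9 a$ ($B{\left(D,a \right)} = 9 \left(-3 + a\right) = -27 + 9 a$)
$N{\left(z \right)} = 0$
$\left(N{\left(1 - 1 \right)} 4 B{\left(3,5 \right)}\right)^{2} = \left(0 \cdot 4 \left(-27 + 9 \cdot 5\right)\right)^{2} = \left(0 \left(-27 + 45\right)\right)^{2} = \left(0 \cdot 18\right)^{2} = 0^{2} = 0$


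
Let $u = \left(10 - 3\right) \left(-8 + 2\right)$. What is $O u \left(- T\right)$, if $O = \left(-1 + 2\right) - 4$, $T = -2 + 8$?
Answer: $-756$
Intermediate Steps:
$T = 6$
$O = -3$ ($O = 1 - 4 = -3$)
$u = -42$ ($u = 7 \left(-6\right) = -42$)
$O u \left(- T\right) = \left(-3\right) \left(-42\right) \left(\left(-1\right) 6\right) = 126 \left(-6\right) = -756$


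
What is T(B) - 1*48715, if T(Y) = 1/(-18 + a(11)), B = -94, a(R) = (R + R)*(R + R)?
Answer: -22701189/466 ≈ -48715.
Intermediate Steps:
a(R) = 4*R² (a(R) = (2*R)*(2*R) = 4*R²)
T(Y) = 1/466 (T(Y) = 1/(-18 + 4*11²) = 1/(-18 + 4*121) = 1/(-18 + 484) = 1/466)
T(B) - 1*48715 = 1/466 - 1*48715 = 1/466 - 48715 = -22701189/466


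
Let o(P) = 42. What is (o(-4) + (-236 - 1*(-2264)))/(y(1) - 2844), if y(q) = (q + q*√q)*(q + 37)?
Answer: -1035/1384 ≈ -0.74783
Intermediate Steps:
y(q) = (37 + q)*(q + q^(3/2)) (y(q) = (q + q^(3/2))*(37 + q) = (37 + q)*(q + q^(3/2)))
(o(-4) + (-236 - 1*(-2264)))/(y(1) - 2844) = (42 + (-236 - 1*(-2264)))/((1² + 1^(5/2) + 37*1 + 37*1^(3/2)) - 2844) = (42 + (-236 + 2264))/((1 + 1 + 37 + 37*1) - 2844) = (42 + 2028)/((1 + 1 + 37 + 37) - 2844) = 2070/(76 - 2844) = 2070/(-2768) = 2070*(-1/2768) = -1035/1384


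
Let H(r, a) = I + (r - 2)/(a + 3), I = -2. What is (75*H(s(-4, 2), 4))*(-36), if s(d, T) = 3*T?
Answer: 27000/7 ≈ 3857.1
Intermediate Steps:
H(r, a) = -2 + (-2 + r)/(3 + a) (H(r, a) = -2 + (r - 2)/(a + 3) = -2 + (-2 + r)/(3 + a))
(75*H(s(-4, 2), 4))*(-36) = (75*((-8 + 3*2 - 2*4)/(3 + 4)))*(-36) = (75*((-8 + 6 - 8)/7))*(-36) = (75*((⅐)*(-10)))*(-36) = (75*(-10/7))*(-36) = -750/7*(-36) = 27000/7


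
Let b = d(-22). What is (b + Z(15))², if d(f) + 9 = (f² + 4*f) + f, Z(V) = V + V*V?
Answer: 366025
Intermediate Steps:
Z(V) = V + V²
d(f) = -9 + f² + 5*f (d(f) = -9 + ((f² + 4*f) + f) = -9 + (f² + 5*f) = -9 + f² + 5*f)
b = 365 (b = -9 + (-22)² + 5*(-22) = -9 + 484 - 110 = 365)
(b + Z(15))² = (365 + 15*(1 + 15))² = (365 + 15*16)² = (365 + 240)² = 605² = 366025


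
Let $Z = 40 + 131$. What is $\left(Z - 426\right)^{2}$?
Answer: $65025$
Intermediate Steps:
$Z = 171$
$\left(Z - 426\right)^{2} = \left(171 - 426\right)^{2} = \left(-255\right)^{2} = 65025$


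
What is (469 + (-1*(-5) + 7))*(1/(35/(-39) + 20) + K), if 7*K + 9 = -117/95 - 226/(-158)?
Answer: -4536851644/7827715 ≈ -579.59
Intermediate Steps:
K = -66053/52535 (K = -9/7 + (-117/95 - 226/(-158))/7 = -9/7 + (-117*1/95 - 226*(-1/158))/7 = -9/7 + (-117/95 + 113/79)/7 = -9/7 + (1/7)*(1492/7505) = -9/7 + 1492/52535 = -66053/52535 ≈ -1.2573)
(469 + (-1*(-5) + 7))*(1/(35/(-39) + 20) + K) = (469 + (-1*(-5) + 7))*(1/(35/(-39) + 20) - 66053/52535) = (469 + (5 + 7))*(1/(35*(-1/39) + 20) - 66053/52535) = (469 + 12)*(1/(-35/39 + 20) - 66053/52535) = 481*(1/(745/39) - 66053/52535) = 481*(39/745 - 66053/52535) = 481*(-9432124/7827715) = -4536851644/7827715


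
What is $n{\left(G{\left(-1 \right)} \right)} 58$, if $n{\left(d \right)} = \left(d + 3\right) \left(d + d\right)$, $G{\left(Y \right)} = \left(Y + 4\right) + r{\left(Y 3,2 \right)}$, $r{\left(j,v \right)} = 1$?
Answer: $3248$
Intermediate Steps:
$G{\left(Y \right)} = 5 + Y$ ($G{\left(Y \right)} = \left(Y + 4\right) + 1 = \left(4 + Y\right) + 1 = 5 + Y$)
$n{\left(d \right)} = 2 d \left(3 + d\right)$ ($n{\left(d \right)} = \left(3 + d\right) 2 d = 2 d \left(3 + d\right)$)
$n{\left(G{\left(-1 \right)} \right)} 58 = 2 \left(5 - 1\right) \left(3 + \left(5 - 1\right)\right) 58 = 2 \cdot 4 \left(3 + 4\right) 58 = 2 \cdot 4 \cdot 7 \cdot 58 = 56 \cdot 58 = 3248$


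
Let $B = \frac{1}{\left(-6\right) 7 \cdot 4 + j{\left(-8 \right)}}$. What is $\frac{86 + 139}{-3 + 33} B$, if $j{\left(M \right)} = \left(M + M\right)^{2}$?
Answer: $\frac{15}{176} \approx 0.085227$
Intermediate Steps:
$j{\left(M \right)} = 4 M^{2}$ ($j{\left(M \right)} = \left(2 M\right)^{2} = 4 M^{2}$)
$B = \frac{1}{88}$ ($B = \frac{1}{\left(-6\right) 7 \cdot 4 + 4 \left(-8\right)^{2}} = \frac{1}{\left(-42\right) 4 + 4 \cdot 64} = \frac{1}{-168 + 256} = \frac{1}{88} \approx 0.011364$)
$\frac{86 + 139}{-3 + 33} B = \frac{86 + 139}{-3 + 33} \cdot \frac{1}{88} = \frac{225}{30} \cdot \frac{1}{88} = 225 \cdot \frac{1}{30} \cdot \frac{1}{88} = \frac{15}{2} \cdot \frac{1}{88} = \frac{15}{176}$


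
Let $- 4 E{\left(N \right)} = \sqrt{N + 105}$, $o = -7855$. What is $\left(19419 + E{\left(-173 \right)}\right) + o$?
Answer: $11564 - \frac{i \sqrt{17}}{2} \approx 11564.0 - 2.0616 i$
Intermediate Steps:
$E{\left(N \right)} = - \frac{\sqrt{105 + N}}{4}$ ($E{\left(N \right)} = - \frac{\sqrt{N + 105}}{4} = - \frac{\sqrt{105 + N}}{4}$)
$\left(19419 + E{\left(-173 \right)}\right) + o = \left(19419 - \frac{\sqrt{105 - 173}}{4}\right) - 7855 = \left(19419 - \frac{\sqrt{-68}}{4}\right) - 7855 = \left(19419 - \frac{2 i \sqrt{17}}{4}\right) - 7855 = \left(19419 - \frac{i \sqrt{17}}{2}\right) - 7855 = 11564 - \frac{i \sqrt{17}}{2}$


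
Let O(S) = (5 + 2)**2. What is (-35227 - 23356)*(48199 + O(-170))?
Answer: -2826512584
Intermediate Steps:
O(S) = 49 (O(S) = 7**2 = 49)
(-35227 - 23356)*(48199 + O(-170)) = (-35227 - 23356)*(48199 + 49) = -58583*48248 = -2826512584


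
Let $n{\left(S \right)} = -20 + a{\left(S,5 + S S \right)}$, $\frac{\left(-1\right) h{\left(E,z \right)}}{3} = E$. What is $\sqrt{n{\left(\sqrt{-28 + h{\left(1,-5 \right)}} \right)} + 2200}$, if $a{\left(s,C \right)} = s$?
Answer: $\sqrt{2180 + i \sqrt{31}} \approx 46.69 + 0.0596 i$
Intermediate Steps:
$h{\left(E,z \right)} = - 3 E$
$n{\left(S \right)} = -20 + S$
$\sqrt{n{\left(\sqrt{-28 + h{\left(1,-5 \right)}} \right)} + 2200} = \sqrt{\left(-20 + \sqrt{-28 - 3}\right) + 2200} = \sqrt{\left(-20 + \sqrt{-31}\right) + 2200} = \sqrt{\left(-20 + i \sqrt{31}\right) + 2200} = \sqrt{2180 + i \sqrt{31}}$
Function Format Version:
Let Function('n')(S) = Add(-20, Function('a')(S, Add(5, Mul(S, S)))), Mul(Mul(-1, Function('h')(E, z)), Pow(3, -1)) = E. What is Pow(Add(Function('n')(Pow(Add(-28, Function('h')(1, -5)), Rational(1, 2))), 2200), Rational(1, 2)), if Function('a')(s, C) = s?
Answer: Pow(Add(2180, Mul(I, Pow(31, Rational(1, 2)))), Rational(1, 2)) ≈ Add(46.690, Mul(0.0596, I))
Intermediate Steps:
Function('h')(E, z) = Mul(-3, E)
Function('n')(S) = Add(-20, S)
Pow(Add(Function('n')(Pow(Add(-28, Function('h')(1, -5)), Rational(1, 2))), 2200), Rational(1, 2)) = Pow(Add(Add(-20, Pow(Add(-28, Mul(-3, 1)), Rational(1, 2))), 2200), Rational(1, 2)) = Pow(Add(Add(-20, Pow(Add(-28, -3), Rational(1, 2))), 2200), Rational(1, 2)) = Pow(Add(Add(-20, Pow(-31, Rational(1, 2))), 2200), Rational(1, 2)) = Pow(Add(Add(-20, Mul(I, Pow(31, Rational(1, 2)))), 2200), Rational(1, 2)) = Pow(Add(2180, Mul(I, Pow(31, Rational(1, 2)))), Rational(1, 2))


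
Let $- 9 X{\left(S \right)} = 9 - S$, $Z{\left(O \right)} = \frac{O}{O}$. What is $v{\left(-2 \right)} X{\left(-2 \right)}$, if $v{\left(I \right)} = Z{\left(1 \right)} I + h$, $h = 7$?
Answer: $- \frac{55}{9} \approx -6.1111$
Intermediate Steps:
$Z{\left(O \right)} = 1$
$X{\left(S \right)} = -1 + \frac{S}{9}$ ($X{\left(S \right)} = - \frac{9 - S}{9} = -1 + \frac{S}{9}$)
$v{\left(I \right)} = 7 + I$ ($v{\left(I \right)} = 1 I + 7 = I + 7 = 7 + I$)
$v{\left(-2 \right)} X{\left(-2 \right)} = \left(7 - 2\right) \left(-1 + \frac{1}{9} \left(-2\right)\right) = 5 \left(-1 - \frac{2}{9}\right) = 5 \left(- \frac{11}{9}\right) = - \frac{55}{9}$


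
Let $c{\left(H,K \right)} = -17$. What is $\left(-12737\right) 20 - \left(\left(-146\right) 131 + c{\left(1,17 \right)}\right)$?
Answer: $-235597$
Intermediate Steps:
$\left(-12737\right) 20 - \left(\left(-146\right) 131 + c{\left(1,17 \right)}\right) = \left(-12737\right) 20 - \left(\left(-146\right) 131 - 17\right) = -254740 - \left(-19126 - 17\right) = -254740 - -19143 = -254740 + 19143 = -235597$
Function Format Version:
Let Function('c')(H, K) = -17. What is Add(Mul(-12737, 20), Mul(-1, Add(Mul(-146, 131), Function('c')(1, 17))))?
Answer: -235597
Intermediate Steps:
Add(Mul(-12737, 20), Mul(-1, Add(Mul(-146, 131), Function('c')(1, 17)))) = Add(Mul(-12737, 20), Mul(-1, Add(Mul(-146, 131), -17))) = Add(-254740, Mul(-1, Add(-19126, -17))) = Add(-254740, Mul(-1, -19143)) = Add(-254740, 19143) = -235597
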